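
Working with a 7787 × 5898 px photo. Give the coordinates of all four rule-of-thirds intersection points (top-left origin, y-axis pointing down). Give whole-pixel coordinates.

(2596, 1966), (5191, 1966), (2596, 3932), (5191, 3932)

One third of 7787 is 2595.67; one third of 5898 is 1966.
Vertical third lines at x = 2596 and x = 5191; horizontal third lines at y = 1966 and y = 3932.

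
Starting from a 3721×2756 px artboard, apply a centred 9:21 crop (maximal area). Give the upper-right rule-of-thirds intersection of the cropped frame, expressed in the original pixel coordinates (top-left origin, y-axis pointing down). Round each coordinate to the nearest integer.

(2057, 919)

3721/2756 > 9/21, so the 9:21 crop keeps the full height 2756 and trims width to 2756 × 9/21 = 1181.14 px.
Left offset = (3721 − 1181.14)/2 = 1269.93 px; top offset = 0.
Upper-right is two-thirds across and one-third down within the crop:
x = 1269.93 + 2 × 1181.14/3 ≈ 2057; y = 0.00 + 1 × 2756.00/3 ≈ 919.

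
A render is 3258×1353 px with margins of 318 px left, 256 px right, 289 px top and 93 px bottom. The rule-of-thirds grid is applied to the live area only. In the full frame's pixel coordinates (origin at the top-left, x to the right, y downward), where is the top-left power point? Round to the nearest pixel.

(1213, 613)

Content width = 3258 − 318 − 256 = 2684 px; content height = 1353 − 289 − 93 = 971 px.
Top-left is one-third across and one-third down within the live area.
x = 318 + 1 × 2684/3 = 318 + 894.67 ≈ 1213
y = 289 + 1 × 971/3 = 289 + 323.67 ≈ 613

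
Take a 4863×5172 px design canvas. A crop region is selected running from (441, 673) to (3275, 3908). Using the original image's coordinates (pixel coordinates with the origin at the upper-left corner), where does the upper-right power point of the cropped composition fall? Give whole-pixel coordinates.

Crop width = 3275 − 441 = 2834 px; one third is 944.67 px.
Crop height = 3908 − 673 = 3235 px; one third is 1078.33 px.
The upper-right point is two-thirds across and one-third down within the crop:
x = 441 + 2 × 944.67 ≈ 2330; y = 673 + 1 × 1078.33 ≈ 1751.

(2330, 1751)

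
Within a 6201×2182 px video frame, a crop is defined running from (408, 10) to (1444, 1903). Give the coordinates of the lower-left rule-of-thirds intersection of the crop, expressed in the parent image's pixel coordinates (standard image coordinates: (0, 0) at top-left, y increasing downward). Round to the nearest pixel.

(753, 1272)

Crop width = 1444 − 408 = 1036 px; one third is 345.33 px.
Crop height = 1903 − 10 = 1893 px; one third is 631.00 px.
The lower-left point is one-third across and two-thirds down within the crop:
x = 408 + 1 × 345.33 ≈ 753; y = 10 + 2 × 631.00 ≈ 1272.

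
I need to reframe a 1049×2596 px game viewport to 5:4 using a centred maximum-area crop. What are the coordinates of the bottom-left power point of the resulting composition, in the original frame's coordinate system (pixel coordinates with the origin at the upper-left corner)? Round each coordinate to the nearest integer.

1049/2596 < 5/4, so the 5:4 crop keeps the full width 1049 and trims height to 1049 × 4/5 = 839.20 px.
Top offset = (2596 − 839.20)/2 = 878.40 px; left offset = 0.
Bottom-left is one-third across and two-thirds down within the crop:
x = 0.00 + 1 × 1049.00/3 ≈ 350; y = 878.40 + 2 × 839.20/3 ≈ 1438.

(350, 1438)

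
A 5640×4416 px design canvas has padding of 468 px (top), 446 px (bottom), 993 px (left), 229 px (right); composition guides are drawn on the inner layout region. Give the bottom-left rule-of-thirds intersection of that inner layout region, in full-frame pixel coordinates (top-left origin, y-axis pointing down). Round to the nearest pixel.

Content width = 5640 − 993 − 229 = 4418 px; content height = 4416 − 468 − 446 = 3502 px.
Bottom-left is one-third across and two-thirds down within the inner layout region.
x = 993 + 1 × 4418/3 = 993 + 1472.67 ≈ 2466
y = 468 + 2 × 3502/3 = 468 + 2334.67 ≈ 2803

x = 2466 px, y = 2803 px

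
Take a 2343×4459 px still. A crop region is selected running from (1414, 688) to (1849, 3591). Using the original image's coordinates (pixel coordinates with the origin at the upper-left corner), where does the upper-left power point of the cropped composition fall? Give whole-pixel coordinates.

(1559, 1656)

Crop width = 1849 − 1414 = 435 px; one third is 145.00 px.
Crop height = 3591 − 688 = 2903 px; one third is 967.67 px.
The upper-left point is one-third across and one-third down within the crop:
x = 1414 + 1 × 145.00 ≈ 1559; y = 688 + 1 × 967.67 ≈ 1656.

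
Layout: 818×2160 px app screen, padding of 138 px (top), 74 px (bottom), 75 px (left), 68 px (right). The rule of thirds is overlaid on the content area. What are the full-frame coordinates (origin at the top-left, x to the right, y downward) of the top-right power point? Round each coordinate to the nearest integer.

Content width = 818 − 75 − 68 = 675 px; content height = 2160 − 138 − 74 = 1948 px.
Top-right is two-thirds across and one-third down within the content area.
x = 75 + 2 × 675/3 = 75 + 450.00 ≈ 525
y = 138 + 1 × 1948/3 = 138 + 649.33 ≈ 787

(525, 787)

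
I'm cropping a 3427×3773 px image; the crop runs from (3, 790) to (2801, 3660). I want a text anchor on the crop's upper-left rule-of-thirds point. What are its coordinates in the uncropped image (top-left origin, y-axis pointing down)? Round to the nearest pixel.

Crop width = 2801 − 3 = 2798 px; one third is 932.67 px.
Crop height = 3660 − 790 = 2870 px; one third is 956.67 px.
The upper-left point is one-third across and one-third down within the crop:
x = 3 + 1 × 932.67 ≈ 936; y = 790 + 1 × 956.67 ≈ 1747.

x = 936 px, y = 1747 px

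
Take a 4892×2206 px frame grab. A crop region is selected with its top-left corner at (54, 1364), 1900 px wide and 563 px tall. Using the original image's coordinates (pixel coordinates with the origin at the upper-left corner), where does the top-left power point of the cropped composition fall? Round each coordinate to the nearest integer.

x = 687 px, y = 1552 px

One third of the crop width 1900 is 633.33 px.
One third of the crop height 563 is 187.67 px.
The top-left point is one-third across and one-third down within the crop:
x = 54 + 1 × 633.33 ≈ 687; y = 1364 + 1 × 187.67 ≈ 1552.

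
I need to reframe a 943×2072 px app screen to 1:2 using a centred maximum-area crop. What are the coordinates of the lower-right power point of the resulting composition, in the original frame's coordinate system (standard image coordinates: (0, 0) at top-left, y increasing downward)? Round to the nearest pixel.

943/2072 < 1/2, so the 1:2 crop keeps the full width 943 and trims height to 943 × 2/1 = 1886.00 px.
Top offset = (2072 − 1886.00)/2 = 93.00 px; left offset = 0.
Lower-right is two-thirds across and two-thirds down within the crop:
x = 0.00 + 2 × 943.00/3 ≈ 629; y = 93.00 + 2 × 1886.00/3 ≈ 1350.

x = 629 px, y = 1350 px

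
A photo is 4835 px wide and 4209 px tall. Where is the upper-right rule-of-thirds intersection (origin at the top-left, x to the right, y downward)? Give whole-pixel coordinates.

The upper-right point sits two-thirds of the way across and one-third of the way down.
x = 2 × 4835/3 ≈ 3223; y = 1 × 4209/3 ≈ 1403.

x = 3223 px, y = 1403 px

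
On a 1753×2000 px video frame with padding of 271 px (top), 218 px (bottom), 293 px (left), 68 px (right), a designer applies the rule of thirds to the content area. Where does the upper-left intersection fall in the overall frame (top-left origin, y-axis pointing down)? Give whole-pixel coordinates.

x = 757 px, y = 775 px

Content width = 1753 − 293 − 68 = 1392 px; content height = 2000 − 271 − 218 = 1511 px.
Upper-left is one-third across and one-third down within the content area.
x = 293 + 1 × 1392/3 = 293 + 464.00 ≈ 757
y = 271 + 1 × 1511/3 = 271 + 503.67 ≈ 775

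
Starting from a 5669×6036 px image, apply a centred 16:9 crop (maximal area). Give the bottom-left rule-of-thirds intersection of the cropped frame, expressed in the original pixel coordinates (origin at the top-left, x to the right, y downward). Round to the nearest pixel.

5669/6036 < 16/9, so the 16:9 crop keeps the full width 5669 and trims height to 5669 × 9/16 = 3188.81 px.
Top offset = (6036 − 3188.81)/2 = 1423.59 px; left offset = 0.
Bottom-left is one-third across and two-thirds down within the crop:
x = 0.00 + 1 × 5669.00/3 ≈ 1890; y = 1423.59 + 2 × 3188.81/3 ≈ 3549.

(1890, 3549)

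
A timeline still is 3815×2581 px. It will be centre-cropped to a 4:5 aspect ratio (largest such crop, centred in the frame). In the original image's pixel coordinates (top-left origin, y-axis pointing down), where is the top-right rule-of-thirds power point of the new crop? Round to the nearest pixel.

3815/2581 > 4/5, so the 4:5 crop keeps the full height 2581 and trims width to 2581 × 4/5 = 2064.80 px.
Left offset = (3815 − 2064.80)/2 = 875.10 px; top offset = 0.
Top-right is two-thirds across and one-third down within the crop:
x = 875.10 + 2 × 2064.80/3 ≈ 2252; y = 0.00 + 1 × 2581.00/3 ≈ 860.

x = 2252 px, y = 860 px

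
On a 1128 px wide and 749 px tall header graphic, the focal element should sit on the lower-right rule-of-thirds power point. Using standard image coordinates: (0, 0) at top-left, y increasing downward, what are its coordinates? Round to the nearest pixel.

x = 752 px, y = 499 px

The lower-right point sits two-thirds of the way across and two-thirds of the way down.
x = 2 × 1128/3 ≈ 752; y = 2 × 749/3 ≈ 499.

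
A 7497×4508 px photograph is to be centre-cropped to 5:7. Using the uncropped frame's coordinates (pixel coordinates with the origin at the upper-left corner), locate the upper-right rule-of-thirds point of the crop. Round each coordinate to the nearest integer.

x = 4285 px, y = 1503 px

7497/4508 > 5/7, so the 5:7 crop keeps the full height 4508 and trims width to 4508 × 5/7 = 3220.00 px.
Left offset = (7497 − 3220.00)/2 = 2138.50 px; top offset = 0.
Upper-right is two-thirds across and one-third down within the crop:
x = 2138.50 + 2 × 3220.00/3 ≈ 4285; y = 0.00 + 1 × 4508.00/3 ≈ 1503.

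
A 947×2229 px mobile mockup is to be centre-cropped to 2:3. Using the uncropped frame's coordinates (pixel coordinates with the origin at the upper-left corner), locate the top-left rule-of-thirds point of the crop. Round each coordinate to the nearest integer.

x = 316 px, y = 878 px

947/2229 < 2/3, so the 2:3 crop keeps the full width 947 and trims height to 947 × 3/2 = 1420.50 px.
Top offset = (2229 − 1420.50)/2 = 404.25 px; left offset = 0.
Top-left is one-third across and one-third down within the crop:
x = 0.00 + 1 × 947.00/3 ≈ 316; y = 404.25 + 1 × 1420.50/3 ≈ 878.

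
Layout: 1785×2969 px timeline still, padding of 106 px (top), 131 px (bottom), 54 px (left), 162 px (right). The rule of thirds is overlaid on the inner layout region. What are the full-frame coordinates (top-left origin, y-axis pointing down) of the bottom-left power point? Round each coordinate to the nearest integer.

(577, 1927)

Content width = 1785 − 54 − 162 = 1569 px; content height = 2969 − 106 − 131 = 2732 px.
Bottom-left is one-third across and two-thirds down within the inner layout region.
x = 54 + 1 × 1569/3 = 54 + 523.00 ≈ 577
y = 106 + 2 × 2732/3 = 106 + 1821.33 ≈ 1927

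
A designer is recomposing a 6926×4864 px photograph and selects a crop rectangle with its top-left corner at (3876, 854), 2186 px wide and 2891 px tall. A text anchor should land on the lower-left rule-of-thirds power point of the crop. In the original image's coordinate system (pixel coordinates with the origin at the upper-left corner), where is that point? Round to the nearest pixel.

One third of the crop width 2186 is 728.67 px.
One third of the crop height 2891 is 963.67 px.
The lower-left point is one-third across and two-thirds down within the crop:
x = 3876 + 1 × 728.67 ≈ 4605; y = 854 + 2 × 963.67 ≈ 2781.

(4605, 2781)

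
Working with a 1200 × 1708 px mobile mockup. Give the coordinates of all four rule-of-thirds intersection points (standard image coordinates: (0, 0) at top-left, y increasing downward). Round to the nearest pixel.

(400, 569), (800, 569), (400, 1139), (800, 1139)

One third of 1200 is 400; one third of 1708 is 569.33.
Vertical third lines at x = 400 and x = 800; horizontal third lines at y = 569 and y = 1139.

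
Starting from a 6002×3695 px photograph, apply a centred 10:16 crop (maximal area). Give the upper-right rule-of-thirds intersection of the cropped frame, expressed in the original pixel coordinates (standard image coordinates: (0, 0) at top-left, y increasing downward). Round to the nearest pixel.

x = 3386 px, y = 1232 px

6002/3695 > 10/16, so the 10:16 crop keeps the full height 3695 and trims width to 3695 × 10/16 = 2309.38 px.
Left offset = (6002 − 2309.38)/2 = 1846.31 px; top offset = 0.
Upper-right is two-thirds across and one-third down within the crop:
x = 1846.31 + 2 × 2309.38/3 ≈ 3386; y = 0.00 + 1 × 3695.00/3 ≈ 1232.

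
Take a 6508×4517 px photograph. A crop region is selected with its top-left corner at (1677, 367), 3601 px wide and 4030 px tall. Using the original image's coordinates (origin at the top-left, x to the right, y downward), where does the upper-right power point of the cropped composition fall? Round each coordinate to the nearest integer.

One third of the crop width 3601 is 1200.33 px.
One third of the crop height 4030 is 1343.33 px.
The upper-right point is two-thirds across and one-third down within the crop:
x = 1677 + 2 × 1200.33 ≈ 4078; y = 367 + 1 × 1343.33 ≈ 1710.

x = 4078 px, y = 1710 px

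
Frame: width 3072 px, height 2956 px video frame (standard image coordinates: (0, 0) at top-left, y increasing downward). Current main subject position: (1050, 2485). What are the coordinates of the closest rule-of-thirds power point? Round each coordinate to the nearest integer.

x = 1024 px, y = 1971 px

Third lines: x ∈ {1024, 2048}, y ∈ {985, 1971}.
1050 is closer to x = 1024; 2485 is closer to y = 1971.
So the nearest intersection is the lower-left power point.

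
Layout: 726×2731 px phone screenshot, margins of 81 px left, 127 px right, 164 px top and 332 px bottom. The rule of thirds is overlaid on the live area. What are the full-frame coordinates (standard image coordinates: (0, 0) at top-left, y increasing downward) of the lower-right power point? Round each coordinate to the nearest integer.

x = 426 px, y = 1654 px

Content width = 726 − 81 − 127 = 518 px; content height = 2731 − 164 − 332 = 2235 px.
Lower-right is two-thirds across and two-thirds down within the live area.
x = 81 + 2 × 518/3 = 81 + 345.33 ≈ 426
y = 164 + 2 × 2235/3 = 164 + 1490.00 ≈ 1654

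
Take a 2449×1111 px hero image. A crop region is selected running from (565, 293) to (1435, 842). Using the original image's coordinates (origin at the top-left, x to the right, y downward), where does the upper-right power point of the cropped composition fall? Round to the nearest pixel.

x = 1145 px, y = 476 px

Crop width = 1435 − 565 = 870 px; one third is 290.00 px.
Crop height = 842 − 293 = 549 px; one third is 183.00 px.
The upper-right point is two-thirds across and one-third down within the crop:
x = 565 + 2 × 290.00 ≈ 1145; y = 293 + 1 × 183.00 ≈ 476.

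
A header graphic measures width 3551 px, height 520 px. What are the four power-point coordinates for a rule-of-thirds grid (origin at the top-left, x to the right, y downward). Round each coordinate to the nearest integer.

(1184, 173), (2367, 173), (1184, 347), (2367, 347)

One third of 3551 is 1183.67; one third of 520 is 173.33.
Vertical third lines at x = 1184 and x = 2367; horizontal third lines at y = 173 and y = 347.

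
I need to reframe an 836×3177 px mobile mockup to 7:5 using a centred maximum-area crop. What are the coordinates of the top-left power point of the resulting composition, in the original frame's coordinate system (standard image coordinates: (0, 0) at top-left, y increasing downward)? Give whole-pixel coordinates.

x = 279 px, y = 1489 px

836/3177 < 7/5, so the 7:5 crop keeps the full width 836 and trims height to 836 × 5/7 = 597.14 px.
Top offset = (3177 − 597.14)/2 = 1289.93 px; left offset = 0.
Top-left is one-third across and one-third down within the crop:
x = 0.00 + 1 × 836.00/3 ≈ 279; y = 1289.93 + 1 × 597.14/3 ≈ 1489.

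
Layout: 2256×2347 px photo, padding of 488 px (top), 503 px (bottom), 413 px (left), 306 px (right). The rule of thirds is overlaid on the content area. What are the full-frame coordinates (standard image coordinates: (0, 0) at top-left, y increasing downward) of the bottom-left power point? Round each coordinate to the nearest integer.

Content width = 2256 − 413 − 306 = 1537 px; content height = 2347 − 488 − 503 = 1356 px.
Bottom-left is one-third across and two-thirds down within the content area.
x = 413 + 1 × 1537/3 = 413 + 512.33 ≈ 925
y = 488 + 2 × 1356/3 = 488 + 904.00 ≈ 1392

x = 925 px, y = 1392 px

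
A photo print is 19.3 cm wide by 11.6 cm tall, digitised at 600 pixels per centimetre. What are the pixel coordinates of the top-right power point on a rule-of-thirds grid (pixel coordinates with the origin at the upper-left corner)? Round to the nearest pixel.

(7720, 2320)

In pixels the canvas is 19.3 × 600 = 11580 wide and 11.6 × 600 = 6960 tall.
The top-right point is two-thirds across and one-third down:
x = 2 × 11580/3 ≈ 7720; y = 1 × 6960/3 ≈ 2320.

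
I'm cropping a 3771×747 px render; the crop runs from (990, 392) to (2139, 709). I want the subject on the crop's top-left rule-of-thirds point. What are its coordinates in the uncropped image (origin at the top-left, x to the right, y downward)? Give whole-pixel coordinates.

Crop width = 2139 − 990 = 1149 px; one third is 383.00 px.
Crop height = 709 − 392 = 317 px; one third is 105.67 px.
The top-left point is one-third across and one-third down within the crop:
x = 990 + 1 × 383.00 ≈ 1373; y = 392 + 1 × 105.67 ≈ 498.

x = 1373 px, y = 498 px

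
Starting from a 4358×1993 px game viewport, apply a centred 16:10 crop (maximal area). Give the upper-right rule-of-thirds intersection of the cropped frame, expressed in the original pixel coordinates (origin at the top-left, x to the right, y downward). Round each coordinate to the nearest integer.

4358/1993 > 16/10, so the 16:10 crop keeps the full height 1993 and trims width to 1993 × 16/10 = 3188.80 px.
Left offset = (4358 − 3188.80)/2 = 584.60 px; top offset = 0.
Upper-right is two-thirds across and one-third down within the crop:
x = 584.60 + 2 × 3188.80/3 ≈ 2710; y = 0.00 + 1 × 1993.00/3 ≈ 664.

x = 2710 px, y = 664 px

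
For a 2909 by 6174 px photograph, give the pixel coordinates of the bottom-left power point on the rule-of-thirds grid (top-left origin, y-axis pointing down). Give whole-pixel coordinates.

The bottom-left point sits one-third of the way across and two-thirds of the way down.
x = 1 × 2909/3 ≈ 970; y = 2 × 6174/3 ≈ 4116.

(970, 4116)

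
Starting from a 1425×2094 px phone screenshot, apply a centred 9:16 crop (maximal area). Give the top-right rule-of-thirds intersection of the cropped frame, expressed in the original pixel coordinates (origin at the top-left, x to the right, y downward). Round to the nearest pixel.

1425/2094 > 9/16, so the 9:16 crop keeps the full height 2094 and trims width to 2094 × 9/16 = 1177.88 px.
Left offset = (1425 − 1177.88)/2 = 123.56 px; top offset = 0.
Top-right is two-thirds across and one-third down within the crop:
x = 123.56 + 2 × 1177.88/3 ≈ 909; y = 0.00 + 1 × 2094.00/3 ≈ 698.

x = 909 px, y = 698 px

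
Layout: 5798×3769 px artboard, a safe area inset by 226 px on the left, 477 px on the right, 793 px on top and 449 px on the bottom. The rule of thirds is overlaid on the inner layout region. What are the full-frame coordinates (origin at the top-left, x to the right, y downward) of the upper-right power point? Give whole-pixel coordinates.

x = 3623 px, y = 1635 px

Content width = 5798 − 226 − 477 = 5095 px; content height = 3769 − 793 − 449 = 2527 px.
Upper-right is two-thirds across and one-third down within the inner layout region.
x = 226 + 2 × 5095/3 = 226 + 3396.67 ≈ 3623
y = 793 + 1 × 2527/3 = 793 + 842.33 ≈ 1635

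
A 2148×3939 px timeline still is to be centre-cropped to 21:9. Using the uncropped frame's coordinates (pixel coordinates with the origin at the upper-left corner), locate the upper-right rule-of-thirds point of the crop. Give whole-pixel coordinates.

2148/3939 < 21/9, so the 21:9 crop keeps the full width 2148 and trims height to 2148 × 9/21 = 920.57 px.
Top offset = (3939 − 920.57)/2 = 1509.21 px; left offset = 0.
Upper-right is two-thirds across and one-third down within the crop:
x = 0.00 + 2 × 2148.00/3 ≈ 1432; y = 1509.21 + 1 × 920.57/3 ≈ 1816.

(1432, 1816)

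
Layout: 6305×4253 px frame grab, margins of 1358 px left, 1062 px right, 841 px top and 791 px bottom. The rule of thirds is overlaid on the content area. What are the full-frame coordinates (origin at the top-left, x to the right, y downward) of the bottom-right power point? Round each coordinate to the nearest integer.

Content width = 6305 − 1358 − 1062 = 3885 px; content height = 4253 − 841 − 791 = 2621 px.
Bottom-right is two-thirds across and two-thirds down within the content area.
x = 1358 + 2 × 3885/3 = 1358 + 2590.00 ≈ 3948
y = 841 + 2 × 2621/3 = 841 + 1747.33 ≈ 2588

x = 3948 px, y = 2588 px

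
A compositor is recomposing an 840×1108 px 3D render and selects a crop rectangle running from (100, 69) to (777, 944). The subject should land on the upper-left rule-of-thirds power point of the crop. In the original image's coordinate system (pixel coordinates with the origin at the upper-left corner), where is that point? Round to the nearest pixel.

Crop width = 777 − 100 = 677 px; one third is 225.67 px.
Crop height = 944 − 69 = 875 px; one third is 291.67 px.
The upper-left point is one-third across and one-third down within the crop:
x = 100 + 1 × 225.67 ≈ 326; y = 69 + 1 × 291.67 ≈ 361.

(326, 361)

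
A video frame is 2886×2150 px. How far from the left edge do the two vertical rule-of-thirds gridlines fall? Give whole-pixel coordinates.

2886 / 3 = 962, so the vertical lines sit at one and two thirds of 2886.

x = 962 px and x = 1924 px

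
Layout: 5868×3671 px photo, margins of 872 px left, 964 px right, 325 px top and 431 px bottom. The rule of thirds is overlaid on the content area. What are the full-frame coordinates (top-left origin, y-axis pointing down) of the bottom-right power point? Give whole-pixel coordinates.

Content width = 5868 − 872 − 964 = 4032 px; content height = 3671 − 325 − 431 = 2915 px.
Bottom-right is two-thirds across and two-thirds down within the content area.
x = 872 + 2 × 4032/3 = 872 + 2688.00 ≈ 3560
y = 325 + 2 × 2915/3 = 325 + 1943.33 ≈ 2268

(3560, 2268)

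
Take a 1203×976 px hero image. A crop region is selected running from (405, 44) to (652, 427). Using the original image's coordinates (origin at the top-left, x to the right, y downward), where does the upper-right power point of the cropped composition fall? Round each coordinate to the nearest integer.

Crop width = 652 − 405 = 247 px; one third is 82.33 px.
Crop height = 427 − 44 = 383 px; one third is 127.67 px.
The upper-right point is two-thirds across and one-third down within the crop:
x = 405 + 2 × 82.33 ≈ 570; y = 44 + 1 × 127.67 ≈ 172.

x = 570 px, y = 172 px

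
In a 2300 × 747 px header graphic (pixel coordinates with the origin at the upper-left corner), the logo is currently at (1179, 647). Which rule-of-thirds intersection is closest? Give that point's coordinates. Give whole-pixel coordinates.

x = 1533 px, y = 498 px

Third lines: x ∈ {767, 1533}, y ∈ {249, 498}.
1179 is closer to x = 1533; 647 is closer to y = 498.
So the nearest intersection is the lower-right power point.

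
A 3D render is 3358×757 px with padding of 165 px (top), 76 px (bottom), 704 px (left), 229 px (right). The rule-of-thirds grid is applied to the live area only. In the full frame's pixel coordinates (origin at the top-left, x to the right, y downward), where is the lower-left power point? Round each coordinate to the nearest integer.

(1512, 509)

Content width = 3358 − 704 − 229 = 2425 px; content height = 757 − 165 − 76 = 516 px.
Lower-left is one-third across and two-thirds down within the live area.
x = 704 + 1 × 2425/3 = 704 + 808.33 ≈ 1512
y = 165 + 2 × 516/3 = 165 + 344.00 ≈ 509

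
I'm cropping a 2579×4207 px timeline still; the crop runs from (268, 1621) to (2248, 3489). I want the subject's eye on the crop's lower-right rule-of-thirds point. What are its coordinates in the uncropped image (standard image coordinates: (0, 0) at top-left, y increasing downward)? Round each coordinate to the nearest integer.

Crop width = 2248 − 268 = 1980 px; one third is 660.00 px.
Crop height = 3489 − 1621 = 1868 px; one third is 622.67 px.
The lower-right point is two-thirds across and two-thirds down within the crop:
x = 268 + 2 × 660.00 ≈ 1588; y = 1621 + 2 × 622.67 ≈ 2866.

x = 1588 px, y = 2866 px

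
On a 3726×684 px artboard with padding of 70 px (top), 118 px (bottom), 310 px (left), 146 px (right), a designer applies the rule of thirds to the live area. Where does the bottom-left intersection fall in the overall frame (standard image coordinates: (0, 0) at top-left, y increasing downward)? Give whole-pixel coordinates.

(1400, 401)

Content width = 3726 − 310 − 146 = 3270 px; content height = 684 − 70 − 118 = 496 px.
Bottom-left is one-third across and two-thirds down within the live area.
x = 310 + 1 × 3270/3 = 310 + 1090.00 ≈ 1400
y = 70 + 2 × 496/3 = 70 + 330.67 ≈ 401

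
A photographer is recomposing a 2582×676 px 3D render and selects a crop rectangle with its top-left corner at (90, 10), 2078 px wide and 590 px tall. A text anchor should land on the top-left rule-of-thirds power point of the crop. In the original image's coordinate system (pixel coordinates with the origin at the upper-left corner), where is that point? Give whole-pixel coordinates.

One third of the crop width 2078 is 692.67 px.
One third of the crop height 590 is 196.67 px.
The top-left point is one-third across and one-third down within the crop:
x = 90 + 1 × 692.67 ≈ 783; y = 10 + 1 × 196.67 ≈ 207.

x = 783 px, y = 207 px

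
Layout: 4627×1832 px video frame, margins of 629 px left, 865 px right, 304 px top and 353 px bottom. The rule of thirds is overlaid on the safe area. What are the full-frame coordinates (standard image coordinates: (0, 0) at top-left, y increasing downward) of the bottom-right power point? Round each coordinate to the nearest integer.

Content width = 4627 − 629 − 865 = 3133 px; content height = 1832 − 304 − 353 = 1175 px.
Bottom-right is two-thirds across and two-thirds down within the safe area.
x = 629 + 2 × 3133/3 = 629 + 2088.67 ≈ 2718
y = 304 + 2 × 1175/3 = 304 + 783.33 ≈ 1087

(2718, 1087)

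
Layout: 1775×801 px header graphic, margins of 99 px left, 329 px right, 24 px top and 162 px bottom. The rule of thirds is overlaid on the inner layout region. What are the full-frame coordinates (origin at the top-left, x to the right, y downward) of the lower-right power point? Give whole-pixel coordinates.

Content width = 1775 − 99 − 329 = 1347 px; content height = 801 − 24 − 162 = 615 px.
Lower-right is two-thirds across and two-thirds down within the inner layout region.
x = 99 + 2 × 1347/3 = 99 + 898.00 ≈ 997
y = 24 + 2 × 615/3 = 24 + 410.00 ≈ 434

(997, 434)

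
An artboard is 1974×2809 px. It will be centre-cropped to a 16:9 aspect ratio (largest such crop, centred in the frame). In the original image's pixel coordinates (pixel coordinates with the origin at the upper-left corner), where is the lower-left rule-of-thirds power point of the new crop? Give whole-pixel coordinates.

1974/2809 < 16/9, so the 16:9 crop keeps the full width 1974 and trims height to 1974 × 9/16 = 1110.38 px.
Top offset = (2809 − 1110.38)/2 = 849.31 px; left offset = 0.
Lower-left is one-third across and two-thirds down within the crop:
x = 0.00 + 1 × 1974.00/3 ≈ 658; y = 849.31 + 2 × 1110.38/3 ≈ 1590.

(658, 1590)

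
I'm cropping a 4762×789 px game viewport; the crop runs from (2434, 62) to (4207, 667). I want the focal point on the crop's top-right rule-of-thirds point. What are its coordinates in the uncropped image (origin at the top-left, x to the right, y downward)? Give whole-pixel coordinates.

Crop width = 4207 − 2434 = 1773 px; one third is 591.00 px.
Crop height = 667 − 62 = 605 px; one third is 201.67 px.
The top-right point is two-thirds across and one-third down within the crop:
x = 2434 + 2 × 591.00 ≈ 3616; y = 62 + 1 × 201.67 ≈ 264.

x = 3616 px, y = 264 px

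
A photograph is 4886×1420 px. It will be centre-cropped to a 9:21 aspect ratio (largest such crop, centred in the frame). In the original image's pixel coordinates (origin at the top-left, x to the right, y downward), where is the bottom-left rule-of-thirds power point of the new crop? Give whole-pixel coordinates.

4886/1420 > 9/21, so the 9:21 crop keeps the full height 1420 and trims width to 1420 × 9/21 = 608.57 px.
Left offset = (4886 − 608.57)/2 = 2138.71 px; top offset = 0.
Bottom-left is one-third across and two-thirds down within the crop:
x = 2138.71 + 1 × 608.57/3 ≈ 2342; y = 0.00 + 2 × 1420.00/3 ≈ 947.

(2342, 947)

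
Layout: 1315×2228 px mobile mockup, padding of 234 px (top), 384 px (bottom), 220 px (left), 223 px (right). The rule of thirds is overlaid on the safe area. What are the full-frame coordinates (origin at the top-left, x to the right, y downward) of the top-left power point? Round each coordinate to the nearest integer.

(511, 771)

Content width = 1315 − 220 − 223 = 872 px; content height = 2228 − 234 − 384 = 1610 px.
Top-left is one-third across and one-third down within the safe area.
x = 220 + 1 × 872/3 = 220 + 290.67 ≈ 511
y = 234 + 1 × 1610/3 = 234 + 536.67 ≈ 771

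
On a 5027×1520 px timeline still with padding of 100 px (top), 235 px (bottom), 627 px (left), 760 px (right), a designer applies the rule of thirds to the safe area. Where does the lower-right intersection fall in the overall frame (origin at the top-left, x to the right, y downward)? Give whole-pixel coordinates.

(3054, 890)

Content width = 5027 − 627 − 760 = 3640 px; content height = 1520 − 100 − 235 = 1185 px.
Lower-right is two-thirds across and two-thirds down within the safe area.
x = 627 + 2 × 3640/3 = 627 + 2426.67 ≈ 3054
y = 100 + 2 × 1185/3 = 100 + 790.00 ≈ 890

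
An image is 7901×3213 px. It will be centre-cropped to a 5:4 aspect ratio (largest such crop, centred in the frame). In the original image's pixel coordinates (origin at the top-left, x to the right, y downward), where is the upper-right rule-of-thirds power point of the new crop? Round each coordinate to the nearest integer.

x = 4620 px, y = 1071 px

7901/3213 > 5/4, so the 5:4 crop keeps the full height 3213 and trims width to 3213 × 5/4 = 4016.25 px.
Left offset = (7901 − 4016.25)/2 = 1942.38 px; top offset = 0.
Upper-right is two-thirds across and one-third down within the crop:
x = 1942.38 + 2 × 4016.25/3 ≈ 4620; y = 0.00 + 1 × 3213.00/3 ≈ 1071.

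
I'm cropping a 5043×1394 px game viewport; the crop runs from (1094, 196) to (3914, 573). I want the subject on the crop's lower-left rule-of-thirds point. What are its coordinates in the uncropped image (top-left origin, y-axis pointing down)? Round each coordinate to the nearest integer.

Crop width = 3914 − 1094 = 2820 px; one third is 940.00 px.
Crop height = 573 − 196 = 377 px; one third is 125.67 px.
The lower-left point is one-third across and two-thirds down within the crop:
x = 1094 + 1 × 940.00 ≈ 2034; y = 196 + 2 × 125.67 ≈ 447.

(2034, 447)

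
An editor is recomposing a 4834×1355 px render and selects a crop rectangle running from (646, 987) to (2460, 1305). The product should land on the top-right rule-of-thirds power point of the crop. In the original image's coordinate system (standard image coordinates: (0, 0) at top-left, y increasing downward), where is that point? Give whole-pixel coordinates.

Crop width = 2460 − 646 = 1814 px; one third is 604.67 px.
Crop height = 1305 − 987 = 318 px; one third is 106.00 px.
The top-right point is two-thirds across and one-third down within the crop:
x = 646 + 2 × 604.67 ≈ 1855; y = 987 + 1 × 106.00 ≈ 1093.

(1855, 1093)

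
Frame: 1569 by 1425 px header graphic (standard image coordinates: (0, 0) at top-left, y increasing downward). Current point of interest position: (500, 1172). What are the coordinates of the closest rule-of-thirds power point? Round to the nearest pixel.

Third lines: x ∈ {523, 1046}, y ∈ {475, 950}.
500 is closer to x = 523; 1172 is closer to y = 950.
So the nearest intersection is the lower-left power point.

x = 523 px, y = 950 px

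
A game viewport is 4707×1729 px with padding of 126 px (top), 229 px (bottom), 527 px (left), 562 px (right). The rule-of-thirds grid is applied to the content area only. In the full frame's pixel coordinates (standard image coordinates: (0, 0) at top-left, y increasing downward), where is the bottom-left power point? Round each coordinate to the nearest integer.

Content width = 4707 − 527 − 562 = 3618 px; content height = 1729 − 126 − 229 = 1374 px.
Bottom-left is one-third across and two-thirds down within the content area.
x = 527 + 1 × 3618/3 = 527 + 1206.00 ≈ 1733
y = 126 + 2 × 1374/3 = 126 + 916.00 ≈ 1042

(1733, 1042)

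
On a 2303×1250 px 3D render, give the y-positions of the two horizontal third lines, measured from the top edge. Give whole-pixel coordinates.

y = 417 px and y = 833 px

1250 / 3 = 416.67, so the horizontal lines sit at one and two thirds of 1250.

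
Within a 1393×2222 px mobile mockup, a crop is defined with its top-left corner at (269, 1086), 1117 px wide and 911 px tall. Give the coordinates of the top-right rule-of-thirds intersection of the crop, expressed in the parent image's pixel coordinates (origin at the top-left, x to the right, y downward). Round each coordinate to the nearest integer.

(1014, 1390)

One third of the crop width 1117 is 372.33 px.
One third of the crop height 911 is 303.67 px.
The top-right point is two-thirds across and one-third down within the crop:
x = 269 + 2 × 372.33 ≈ 1014; y = 1086 + 1 × 303.67 ≈ 1390.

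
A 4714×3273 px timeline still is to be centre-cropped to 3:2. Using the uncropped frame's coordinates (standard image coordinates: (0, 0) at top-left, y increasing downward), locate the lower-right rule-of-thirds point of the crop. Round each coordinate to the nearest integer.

4714/3273 < 3/2, so the 3:2 crop keeps the full width 4714 and trims height to 4714 × 2/3 = 3142.67 px.
Top offset = (3273 − 3142.67)/2 = 65.17 px; left offset = 0.
Lower-right is two-thirds across and two-thirds down within the crop:
x = 0.00 + 2 × 4714.00/3 ≈ 3143; y = 65.17 + 2 × 3142.67/3 ≈ 2160.

(3143, 2160)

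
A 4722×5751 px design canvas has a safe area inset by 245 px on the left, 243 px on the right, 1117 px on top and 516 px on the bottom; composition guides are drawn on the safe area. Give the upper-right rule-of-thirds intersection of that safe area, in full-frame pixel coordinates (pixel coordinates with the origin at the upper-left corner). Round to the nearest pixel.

(3068, 2490)

Content width = 4722 − 245 − 243 = 4234 px; content height = 5751 − 1117 − 516 = 4118 px.
Upper-right is two-thirds across and one-third down within the safe area.
x = 245 + 2 × 4234/3 = 245 + 2822.67 ≈ 3068
y = 1117 + 1 × 4118/3 = 1117 + 1372.67 ≈ 2490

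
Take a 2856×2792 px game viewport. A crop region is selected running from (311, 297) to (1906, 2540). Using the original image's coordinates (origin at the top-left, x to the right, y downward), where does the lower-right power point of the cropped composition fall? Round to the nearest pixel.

(1374, 1792)

Crop width = 1906 − 311 = 1595 px; one third is 531.67 px.
Crop height = 2540 − 297 = 2243 px; one third is 747.67 px.
The lower-right point is two-thirds across and two-thirds down within the crop:
x = 311 + 2 × 531.67 ≈ 1374; y = 297 + 2 × 747.67 ≈ 1792.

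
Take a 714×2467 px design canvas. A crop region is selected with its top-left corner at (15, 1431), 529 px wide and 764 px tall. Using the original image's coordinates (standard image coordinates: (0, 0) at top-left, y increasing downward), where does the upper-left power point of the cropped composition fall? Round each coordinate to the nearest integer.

One third of the crop width 529 is 176.33 px.
One third of the crop height 764 is 254.67 px.
The upper-left point is one-third across and one-third down within the crop:
x = 15 + 1 × 176.33 ≈ 191; y = 1431 + 1 × 254.67 ≈ 1686.

x = 191 px, y = 1686 px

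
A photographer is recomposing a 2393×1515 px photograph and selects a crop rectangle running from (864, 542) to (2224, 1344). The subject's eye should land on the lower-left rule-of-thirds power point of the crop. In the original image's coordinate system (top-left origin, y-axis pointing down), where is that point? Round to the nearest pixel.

Crop width = 2224 − 864 = 1360 px; one third is 453.33 px.
Crop height = 1344 − 542 = 802 px; one third is 267.33 px.
The lower-left point is one-third across and two-thirds down within the crop:
x = 864 + 1 × 453.33 ≈ 1317; y = 542 + 2 × 267.33 ≈ 1077.

(1317, 1077)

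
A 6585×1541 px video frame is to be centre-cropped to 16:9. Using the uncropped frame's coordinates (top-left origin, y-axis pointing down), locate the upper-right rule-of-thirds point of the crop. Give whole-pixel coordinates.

(3749, 514)

6585/1541 > 16/9, so the 16:9 crop keeps the full height 1541 and trims width to 1541 × 16/9 = 2739.56 px.
Left offset = (6585 − 2739.56)/2 = 1922.72 px; top offset = 0.
Upper-right is two-thirds across and one-third down within the crop:
x = 1922.72 + 2 × 2739.56/3 ≈ 3749; y = 0.00 + 1 × 1541.00/3 ≈ 514.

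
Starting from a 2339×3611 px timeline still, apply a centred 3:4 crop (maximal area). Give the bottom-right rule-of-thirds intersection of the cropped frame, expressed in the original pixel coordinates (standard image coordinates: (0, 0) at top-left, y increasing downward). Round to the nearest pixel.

2339/3611 < 3/4, so the 3:4 crop keeps the full width 2339 and trims height to 2339 × 4/3 = 3118.67 px.
Top offset = (3611 − 3118.67)/2 = 246.17 px; left offset = 0.
Bottom-right is two-thirds across and two-thirds down within the crop:
x = 0.00 + 2 × 2339.00/3 ≈ 1559; y = 246.17 + 2 × 3118.67/3 ≈ 2325.

x = 1559 px, y = 2325 px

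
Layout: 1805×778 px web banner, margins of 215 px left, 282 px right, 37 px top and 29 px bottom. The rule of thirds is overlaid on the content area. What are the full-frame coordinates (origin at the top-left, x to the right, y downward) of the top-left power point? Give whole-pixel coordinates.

(651, 274)

Content width = 1805 − 215 − 282 = 1308 px; content height = 778 − 37 − 29 = 712 px.
Top-left is one-third across and one-third down within the content area.
x = 215 + 1 × 1308/3 = 215 + 436.00 ≈ 651
y = 37 + 1 × 712/3 = 37 + 237.33 ≈ 274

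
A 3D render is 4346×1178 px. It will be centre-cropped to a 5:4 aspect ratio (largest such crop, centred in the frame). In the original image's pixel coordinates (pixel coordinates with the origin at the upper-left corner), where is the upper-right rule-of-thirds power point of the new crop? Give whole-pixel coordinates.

4346/1178 > 5/4, so the 5:4 crop keeps the full height 1178 and trims width to 1178 × 5/4 = 1472.50 px.
Left offset = (4346 − 1472.50)/2 = 1436.75 px; top offset = 0.
Upper-right is two-thirds across and one-third down within the crop:
x = 1436.75 + 2 × 1472.50/3 ≈ 2418; y = 0.00 + 1 × 1178.00/3 ≈ 393.

x = 2418 px, y = 393 px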